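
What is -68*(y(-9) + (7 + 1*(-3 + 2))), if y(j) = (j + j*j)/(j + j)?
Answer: -136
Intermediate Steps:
y(j) = (j + j²)/(2*j) (y(j) = (j + j²)/((2*j)) = (j + j²)*(1/(2*j)) = (j + j²)/(2*j))
-68*(y(-9) + (7 + 1*(-3 + 2))) = -68*((½ + (½)*(-9)) + (7 + 1*(-3 + 2))) = -68*((½ - 9/2) + (7 + 1*(-1))) = -68*(-4 + (7 - 1)) = -68*(-4 + 6) = -68*2 = -136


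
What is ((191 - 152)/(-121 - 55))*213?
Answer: -8307/176 ≈ -47.199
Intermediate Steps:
((191 - 152)/(-121 - 55))*213 = (39/(-176))*213 = (39*(-1/176))*213 = -39/176*213 = -8307/176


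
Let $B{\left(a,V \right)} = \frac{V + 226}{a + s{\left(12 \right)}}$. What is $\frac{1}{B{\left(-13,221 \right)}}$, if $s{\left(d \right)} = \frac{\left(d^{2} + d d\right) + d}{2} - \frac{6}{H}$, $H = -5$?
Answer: $\frac{691}{2235} \approx 0.30917$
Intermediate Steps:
$s{\left(d \right)} = \frac{6}{5} + d^{2} + \frac{d}{2}$ ($s{\left(d \right)} = \frac{\left(d^{2} + d d\right) + d}{2} - \frac{6}{-5} = \left(\left(d^{2} + d^{2}\right) + d\right) \frac{1}{2} - - \frac{6}{5} = \left(2 d^{2} + d\right) \frac{1}{2} + \frac{6}{5} = \left(d + 2 d^{2}\right) \frac{1}{2} + \frac{6}{5} = \left(d^{2} + \frac{d}{2}\right) + \frac{6}{5} = \frac{6}{5} + d^{2} + \frac{d}{2}$)
$B{\left(a,V \right)} = \frac{226 + V}{\frac{756}{5} + a}$ ($B{\left(a,V \right)} = \frac{V + 226}{a + \left(\frac{6}{5} + 12^{2} + \frac{1}{2} \cdot 12\right)} = \frac{226 + V}{a + \left(\frac{6}{5} + 144 + 6\right)} = \frac{226 + V}{a + \frac{756}{5}} = \frac{226 + V}{\frac{756}{5} + a}$)
$\frac{1}{B{\left(-13,221 \right)}} = \frac{1}{5 \frac{1}{756 + 5 \left(-13\right)} \left(226 + 221\right)} = \frac{1}{5 \frac{1}{756 - 65} \cdot 447} = \frac{1}{5 \cdot \frac{1}{691} \cdot 447} = \frac{1}{\frac{2235}{691}} = \frac{691}{2235}$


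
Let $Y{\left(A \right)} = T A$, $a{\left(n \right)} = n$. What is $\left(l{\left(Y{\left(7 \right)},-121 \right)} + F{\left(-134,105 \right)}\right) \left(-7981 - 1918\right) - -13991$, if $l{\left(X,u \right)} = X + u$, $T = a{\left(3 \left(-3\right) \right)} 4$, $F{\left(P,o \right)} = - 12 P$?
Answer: $-12211274$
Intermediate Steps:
$T = -36$ ($T = 3 \left(-3\right) 4 = \left(-9\right) 4 = -36$)
$Y{\left(A \right)} = - 36 A$
$\left(l{\left(Y{\left(7 \right)},-121 \right)} + F{\left(-134,105 \right)}\right) \left(-7981 - 1918\right) - -13991 = \left(\left(\left(-36\right) 7 - 121\right) - -1608\right) \left(-7981 - 1918\right) - -13991 = \left(\left(-252 - 121\right) + 1608\right) \left(-9899\right) + 13991 = \left(-373 + 1608\right) \left(-9899\right) + 13991 = 1235 \left(-9899\right) + 13991 = -12225265 + 13991 = -12211274$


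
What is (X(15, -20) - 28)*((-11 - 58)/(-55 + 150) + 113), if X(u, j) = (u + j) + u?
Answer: -191988/95 ≈ -2020.9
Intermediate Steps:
X(u, j) = j + 2*u (X(u, j) = (j + u) + u = j + 2*u)
(X(15, -20) - 28)*((-11 - 58)/(-55 + 150) + 113) = ((-20 + 2*15) - 28)*((-11 - 58)/(-55 + 150) + 113) = ((-20 + 30) - 28)*(-69/95 + 113) = (10 - 28)*(-69*1/95 + 113) = -18*(-69/95 + 113) = -18*10666/95 = -191988/95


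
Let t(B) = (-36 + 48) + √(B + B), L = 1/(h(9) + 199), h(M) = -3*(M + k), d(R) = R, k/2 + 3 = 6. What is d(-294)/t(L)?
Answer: -271656/11087 + 294*√77/11087 ≈ -24.270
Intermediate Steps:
k = 6 (k = -6 + 2*6 = -6 + 12 = 6)
h(M) = -18 - 3*M (h(M) = -3*(M + 6) = -3*(6 + M) = -18 - 3*M)
L = 1/154 (L = 1/((-18 - 3*9) + 199) = 1/((-18 - 27) + 199) = 1/(-45 + 199) = 1/154 ≈ 0.0064935)
t(B) = 12 + √2*√B (t(B) = 12 + √(2*B) = 12 + √2*√B)
d(-294)/t(L) = -294/(12 + √2*√(1/154)) = -294/(12 + √2*(√154/154)) = -294/(12 + √77/77)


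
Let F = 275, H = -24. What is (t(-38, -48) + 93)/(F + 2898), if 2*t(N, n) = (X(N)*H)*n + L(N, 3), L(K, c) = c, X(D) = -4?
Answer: -4419/6346 ≈ -0.69634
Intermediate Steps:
t(N, n) = 3/2 + 48*n (t(N, n) = ((-4*(-24))*n + 3)/2 = (96*n + 3)/2 = (3 + 96*n)/2 = 3/2 + 48*n)
(t(-38, -48) + 93)/(F + 2898) = ((3/2 + 48*(-48)) + 93)/(275 + 2898) = ((3/2 - 2304) + 93)/3173 = (-4605/2 + 93)*(1/3173) = -4419/2*1/3173 = -4419/6346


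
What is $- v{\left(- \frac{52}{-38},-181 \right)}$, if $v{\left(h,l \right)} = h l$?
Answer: $\frac{4706}{19} \approx 247.68$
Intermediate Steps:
$- v{\left(- \frac{52}{-38},-181 \right)} = - - \frac{52}{-38} \left(-181\right) = - \left(-52\right) \left(- \frac{1}{38}\right) \left(-181\right) = - \frac{26 \left(-181\right)}{19} = \left(-1\right) \left(- \frac{4706}{19}\right) = \frac{4706}{19}$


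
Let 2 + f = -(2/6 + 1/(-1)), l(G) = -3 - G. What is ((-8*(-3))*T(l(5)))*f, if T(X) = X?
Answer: 256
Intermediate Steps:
f = -4/3 (f = -2 - (2/6 + 1/(-1)) = -2 - (2*(⅙) + 1*(-1)) = -2 - (⅓ - 1) = -2 - 1*(-⅔) = -2 + ⅔ = -4/3 ≈ -1.3333)
((-8*(-3))*T(l(5)))*f = ((-8*(-3))*(-3 - 1*5))*(-4/3) = (24*(-3 - 5))*(-4/3) = (24*(-8))*(-4/3) = -192*(-4/3) = 256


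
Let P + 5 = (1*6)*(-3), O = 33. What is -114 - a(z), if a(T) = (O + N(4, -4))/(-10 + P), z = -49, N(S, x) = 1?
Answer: -3728/33 ≈ -112.97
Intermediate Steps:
P = -23 (P = -5 + (1*6)*(-3) = -5 + 6*(-3) = -5 - 18 = -23)
a(T) = -34/33 (a(T) = (33 + 1)/(-10 - 23) = 34/(-33) = 34*(-1/33) = -34/33)
-114 - a(z) = -114 - 1*(-34/33) = -114 + 34/33 = -3728/33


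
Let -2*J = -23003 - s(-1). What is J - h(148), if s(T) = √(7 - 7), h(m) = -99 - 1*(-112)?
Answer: 22977/2 ≈ 11489.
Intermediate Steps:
h(m) = 13 (h(m) = -99 + 112 = 13)
s(T) = 0 (s(T) = √0 = 0)
J = 23003/2 (J = -(-23003 - 1*0)/2 = -(-23003 + 0)/2 = -½*(-23003) = 23003/2 ≈ 11502.)
J - h(148) = 23003/2 - 1*13 = 23003/2 - 13 = 22977/2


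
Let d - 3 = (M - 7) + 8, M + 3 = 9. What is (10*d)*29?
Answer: 2900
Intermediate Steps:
M = 6 (M = -3 + 9 = 6)
d = 10 (d = 3 + ((6 - 7) + 8) = 3 + (-1 + 8) = 3 + 7 = 10)
(10*d)*29 = (10*10)*29 = 100*29 = 2900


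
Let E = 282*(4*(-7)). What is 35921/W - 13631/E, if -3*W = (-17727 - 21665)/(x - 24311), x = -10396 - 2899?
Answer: -1999892649521/19439952 ≈ -1.0288e+5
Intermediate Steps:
x = -13295
E = -7896 (E = 282*(-28) = -7896)
W = -19696/56409 (W = -(-17727 - 21665)/(3*(-13295 - 24311)) = -(-39392)/(3*(-37606)) = -(-39392)*(-1)/(3*37606) = -⅓*19696/18803 = -19696/56409 ≈ -0.34916)
35921/W - 13631/E = 35921/(-19696/56409) - 13631/(-7896) = 35921*(-56409/19696) - 13631*(-1/7896) = -2026267689/19696 + 13631/7896 = -1999892649521/19439952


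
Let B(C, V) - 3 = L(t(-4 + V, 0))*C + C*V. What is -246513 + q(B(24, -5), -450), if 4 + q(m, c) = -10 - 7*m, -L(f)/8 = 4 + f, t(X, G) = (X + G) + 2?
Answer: -249740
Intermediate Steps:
t(X, G) = 2 + G + X (t(X, G) = (G + X) + 2 = 2 + G + X)
L(f) = -32 - 8*f (L(f) = -8*(4 + f) = -32 - 8*f)
B(C, V) = 3 + C*V + C*(-16 - 8*V) (B(C, V) = 3 + ((-32 - 8*(2 + 0 + (-4 + V)))*C + C*V) = 3 + ((-32 - 8*(-2 + V))*C + C*V) = 3 + ((-32 + (16 - 8*V))*C + C*V) = 3 + ((-16 - 8*V)*C + C*V) = 3 + (C*(-16 - 8*V) + C*V) = 3 + (C*V + C*(-16 - 8*V)) = 3 + C*V + C*(-16 - 8*V))
q(m, c) = -14 - 7*m (q(m, c) = -4 + (-10 - 7*m) = -14 - 7*m)
-246513 + q(B(24, -5), -450) = -246513 + (-14 - 7*(3 - 16*24 - 7*24*(-5))) = -246513 + (-14 - 7*(3 - 384 + 840)) = -246513 + (-14 - 7*459) = -246513 + (-14 - 3213) = -246513 - 3227 = -249740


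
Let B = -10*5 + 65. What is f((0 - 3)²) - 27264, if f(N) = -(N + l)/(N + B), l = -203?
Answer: -327071/12 ≈ -27256.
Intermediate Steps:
B = 15 (B = -50 + 65 = 15)
f(N) = -(-203 + N)/(15 + N) (f(N) = -(N - 203)/(N + 15) = -(-203 + N)/(15 + N))
f((0 - 3)²) - 27264 = (203 - (0 - 3)²)/(15 + (0 - 3)²) - 27264 = (203 - 1*(-3)²)/(15 + (-3)²) - 27264 = (203 - 1*9)/(15 + 9) - 27264 = (203 - 9)/24 - 27264 = (1/24)*194 - 27264 = 97/12 - 27264 = -327071/12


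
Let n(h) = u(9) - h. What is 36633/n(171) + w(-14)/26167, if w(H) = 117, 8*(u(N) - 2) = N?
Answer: -7668448557/35142281 ≈ -218.21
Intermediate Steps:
u(N) = 2 + N/8
n(h) = 25/8 - h (n(h) = (2 + (⅛)*9) - h = (2 + 9/8) - h = 25/8 - h)
36633/n(171) + w(-14)/26167 = 36633/(25/8 - 1*171) + 117/26167 = 36633/(25/8 - 171) + 117*(1/26167) = 36633/(-1343/8) + 117/26167 = 36633*(-8/1343) + 117/26167 = -293064/1343 + 117/26167 = -7668448557/35142281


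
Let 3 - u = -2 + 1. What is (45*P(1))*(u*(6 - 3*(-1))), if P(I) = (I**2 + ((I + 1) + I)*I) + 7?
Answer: 17820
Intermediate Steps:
u = 4 (u = 3 - (-2 + 1) = 3 - 1*(-1) = 3 + 1 = 4)
P(I) = 7 + I**2 + I*(1 + 2*I) (P(I) = (I**2 + ((1 + I) + I)*I) + 7 = (I**2 + (1 + 2*I)*I) + 7 = (I**2 + I*(1 + 2*I)) + 7 = 7 + I**2 + I*(1 + 2*I))
(45*P(1))*(u*(6 - 3*(-1))) = (45*(7 + 1 + 3*1**2))*(4*(6 - 3*(-1))) = (45*(7 + 1 + 3*1))*(4*(6 + 3)) = (45*(7 + 1 + 3))*(4*9) = (45*11)*36 = 495*36 = 17820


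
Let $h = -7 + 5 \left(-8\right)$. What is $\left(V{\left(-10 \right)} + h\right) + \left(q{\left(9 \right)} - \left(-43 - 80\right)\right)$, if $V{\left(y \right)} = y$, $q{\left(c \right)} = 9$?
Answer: $75$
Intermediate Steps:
$h = -47$ ($h = -7 - 40 = -47$)
$\left(V{\left(-10 \right)} + h\right) + \left(q{\left(9 \right)} - \left(-43 - 80\right)\right) = \left(-10 - 47\right) + \left(9 - \left(-43 - 80\right)\right) = -57 + \left(9 - -123\right) = -57 + \left(9 + 123\right) = -57 + 132 = 75$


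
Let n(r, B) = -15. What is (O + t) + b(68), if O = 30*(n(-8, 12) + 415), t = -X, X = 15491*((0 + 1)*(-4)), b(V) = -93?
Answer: 73871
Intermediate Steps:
X = -61964 (X = 15491*(1*(-4)) = 15491*(-4) = -61964)
t = 61964 (t = -1*(-61964) = 61964)
O = 12000 (O = 30*(-15 + 415) = 30*400 = 12000)
(O + t) + b(68) = (12000 + 61964) - 93 = 73964 - 93 = 73871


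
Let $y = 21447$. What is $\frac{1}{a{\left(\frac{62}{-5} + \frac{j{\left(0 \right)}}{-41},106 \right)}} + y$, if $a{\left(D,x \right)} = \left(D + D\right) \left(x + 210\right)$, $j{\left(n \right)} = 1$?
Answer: $\frac{34523321483}{1609704} \approx 21447.0$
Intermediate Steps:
$a{\left(D,x \right)} = 2 D \left(210 + x\right)$
$\frac{1}{a{\left(\frac{62}{-5} + \frac{j{\left(0 \right)}}{-41},106 \right)}} + y = \frac{1}{2 \left(\frac{62}{-5} + 1 \frac{1}{-41}\right) \left(210 + 106\right)} + 21447 = \frac{1}{2 \left(62 \left(- \frac{1}{5}\right) + 1 \left(- \frac{1}{41}\right)\right) 316} + 21447 = \frac{1}{2 \left(- \frac{62}{5} - \frac{1}{41}\right) 316} + 21447 = \frac{1}{2 \left(- \frac{2547}{205}\right) 316} + 21447 = \frac{1}{- \frac{1609704}{205}} + 21447 = - \frac{205}{1609704} + 21447 = \frac{34523321483}{1609704}$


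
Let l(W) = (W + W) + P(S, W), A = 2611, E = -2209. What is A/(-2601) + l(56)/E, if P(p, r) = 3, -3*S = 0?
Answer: -6066814/5745609 ≈ -1.0559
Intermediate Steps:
S = 0 (S = -1/3*0 = 0)
l(W) = 3 + 2*W (l(W) = (W + W) + 3 = 2*W + 3 = 3 + 2*W)
A/(-2601) + l(56)/E = 2611/(-2601) + (3 + 2*56)/(-2209) = 2611*(-1/2601) + (3 + 112)*(-1/2209) = -2611/2601 + 115*(-1/2209) = -2611/2601 - 115/2209 = -6066814/5745609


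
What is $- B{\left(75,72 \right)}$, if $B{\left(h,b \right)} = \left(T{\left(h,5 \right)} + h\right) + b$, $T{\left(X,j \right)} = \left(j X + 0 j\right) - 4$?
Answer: $-518$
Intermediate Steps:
$T{\left(X,j \right)} = -4 + X j$ ($T{\left(X,j \right)} = \left(X j + 0\right) - 4 = X j - 4 = -4 + X j$)
$B{\left(h,b \right)} = -4 + b + 6 h$ ($B{\left(h,b \right)} = \left(\left(-4 + h 5\right) + h\right) + b = \left(\left(-4 + 5 h\right) + h\right) + b = \left(-4 + 6 h\right) + b = -4 + b + 6 h$)
$- B{\left(75,72 \right)} = - (-4 + 72 + 6 \cdot 75) = - (-4 + 72 + 450) = \left(-1\right) 518 = -518$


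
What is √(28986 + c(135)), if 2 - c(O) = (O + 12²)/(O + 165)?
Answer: √2898707/10 ≈ 170.26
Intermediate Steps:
c(O) = 2 - (144 + O)/(165 + O) (c(O) = 2 - (O + 12²)/(O + 165) = 2 - (O + 144)/(165 + O) = 2 - (144 + O)/(165 + O))
√(28986 + c(135)) = √(28986 + (186 + 135)/(165 + 135)) = √(28986 + 321/300) = √(28986 + (1/300)*321) = √(28986 + 107/100) = √(2898707/100) = √2898707/10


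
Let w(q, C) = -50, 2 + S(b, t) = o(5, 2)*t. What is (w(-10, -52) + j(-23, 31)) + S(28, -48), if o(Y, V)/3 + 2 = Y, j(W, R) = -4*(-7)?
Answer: -456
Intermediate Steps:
j(W, R) = 28
o(Y, V) = -6 + 3*Y
S(b, t) = -2 + 9*t (S(b, t) = -2 + (-6 + 3*5)*t = -2 + (-6 + 15)*t = -2 + 9*t)
(w(-10, -52) + j(-23, 31)) + S(28, -48) = (-50 + 28) + (-2 + 9*(-48)) = -22 + (-2 - 432) = -22 - 434 = -456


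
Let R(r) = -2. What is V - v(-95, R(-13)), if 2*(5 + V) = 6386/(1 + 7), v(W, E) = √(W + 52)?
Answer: 3153/8 - I*√43 ≈ 394.13 - 6.5574*I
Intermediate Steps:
v(W, E) = √(52 + W)
V = 3153/8 (V = -5 + (6386/(1 + 7))/2 = -5 + (6386/8)/2 = -5 + ((⅛)*6386)/2 = -5 + (½)*(3193/4) = -5 + 3193/8 = 3153/8 ≈ 394.13)
V - v(-95, R(-13)) = 3153/8 - √(52 - 95) = 3153/8 - √(-43) = 3153/8 - I*√43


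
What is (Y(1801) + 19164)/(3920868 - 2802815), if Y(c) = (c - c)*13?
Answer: 19164/1118053 ≈ 0.017141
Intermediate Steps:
Y(c) = 0 (Y(c) = 0*13 = 0)
(Y(1801) + 19164)/(3920868 - 2802815) = (0 + 19164)/(3920868 - 2802815) = 19164/1118053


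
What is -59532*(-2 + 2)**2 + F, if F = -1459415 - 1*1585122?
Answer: -3044537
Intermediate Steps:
F = -3044537 (F = -1459415 - 1585122 = -3044537)
-59532*(-2 + 2)**2 + F = -59532*(-2 + 2)**2 - 3044537 = -59532*0**2 - 3044537 = -59532*0 - 3044537 = 0 - 3044537 = -3044537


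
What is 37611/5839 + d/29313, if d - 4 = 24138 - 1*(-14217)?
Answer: 1326469444/171158607 ≈ 7.7499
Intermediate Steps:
d = 38359 (d = 4 + (24138 - 1*(-14217)) = 4 + (24138 + 14217) = 4 + 38355 = 38359)
37611/5839 + d/29313 = 37611/5839 + 38359/29313 = 1326469444/171158607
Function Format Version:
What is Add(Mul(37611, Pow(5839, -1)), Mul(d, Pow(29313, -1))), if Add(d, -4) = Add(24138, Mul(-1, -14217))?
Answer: Rational(1326469444, 171158607) ≈ 7.7499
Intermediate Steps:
d = 38359 (d = Add(4, Add(24138, Mul(-1, -14217))) = Add(4, Add(24138, 14217)) = Add(4, 38355) = 38359)
Add(Mul(37611, Pow(5839, -1)), Mul(d, Pow(29313, -1))) = Add(Mul(37611, Pow(5839, -1)), Mul(38359, Pow(29313, -1))) = Add(Mul(37611, Rational(1, 5839)), Mul(38359, Rational(1, 29313))) = Add(Rational(37611, 5839), Rational(38359, 29313)) = Rational(1326469444, 171158607)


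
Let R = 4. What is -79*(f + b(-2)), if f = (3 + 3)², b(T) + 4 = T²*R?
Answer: -3792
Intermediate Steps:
b(T) = -4 + 4*T² (b(T) = -4 + T²*4 = -4 + 4*T²)
f = 36 (f = 6² = 36)
-79*(f + b(-2)) = -79*(36 + (-4 + 4*(-2)²)) = -79*(36 + (-4 + 4*4)) = -79*(36 + (-4 + 16)) = -79*(36 + 12) = -79*48 = -3792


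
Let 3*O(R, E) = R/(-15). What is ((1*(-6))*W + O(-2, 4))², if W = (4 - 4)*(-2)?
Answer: 4/2025 ≈ 0.0019753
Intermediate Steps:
O(R, E) = -R/45 (O(R, E) = (R/(-15))/3 = (R*(-1/15))/3 = (-R/15)/3 = -R/45)
W = 0 (W = 0*(-2) = 0)
((1*(-6))*W + O(-2, 4))² = ((1*(-6))*0 - 1/45*(-2))² = (-6*0 + 2/45)² = (0 + 2/45)² = (2/45)² = 4/2025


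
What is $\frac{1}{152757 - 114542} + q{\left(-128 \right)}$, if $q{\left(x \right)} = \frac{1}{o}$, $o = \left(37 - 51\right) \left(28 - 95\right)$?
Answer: $\frac{39153}{35845670} \approx 0.0010923$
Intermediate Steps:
$o = 938$ ($o = \left(-14\right) \left(-67\right) = 938$)
$q{\left(x \right)} = \frac{1}{938}$
$\frac{1}{152757 - 114542} + q{\left(-128 \right)} = \frac{1}{152757 - 114542} + \frac{1}{938} = \frac{1}{38215} + \frac{1}{938} = \frac{39153}{35845670}$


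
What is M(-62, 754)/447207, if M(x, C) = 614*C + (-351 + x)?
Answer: 154181/149069 ≈ 1.0343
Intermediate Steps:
M(x, C) = -351 + x + 614*C
M(-62, 754)/447207 = (-351 - 62 + 614*754)/447207 = (-351 - 62 + 462956)*(1/447207) = 462543*(1/447207) = 154181/149069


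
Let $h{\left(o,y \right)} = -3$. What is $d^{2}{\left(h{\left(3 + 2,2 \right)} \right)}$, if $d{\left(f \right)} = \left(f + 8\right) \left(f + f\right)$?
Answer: $900$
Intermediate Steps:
$d{\left(f \right)} = 2 f \left(8 + f\right)$ ($d{\left(f \right)} = \left(8 + f\right) 2 f = 2 f \left(8 + f\right)$)
$d^{2}{\left(h{\left(3 + 2,2 \right)} \right)} = \left(2 \left(-3\right) \left(8 - 3\right)\right)^{2} = \left(2 \left(-3\right) 5\right)^{2} = \left(-30\right)^{2} = 900$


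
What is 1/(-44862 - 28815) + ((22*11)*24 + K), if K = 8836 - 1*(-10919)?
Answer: 1883405150/73677 ≈ 25563.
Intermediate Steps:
K = 19755 (K = 8836 + 10919 = 19755)
1/(-44862 - 28815) + ((22*11)*24 + K) = 1/(-44862 - 28815) + ((22*11)*24 + 19755) = 1/(-73677) + (242*24 + 19755) = -1/73677 + (5808 + 19755) = -1/73677 + 25563 = 1883405150/73677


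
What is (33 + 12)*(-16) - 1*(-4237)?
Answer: 3517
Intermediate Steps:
(33 + 12)*(-16) - 1*(-4237) = 45*(-16) + 4237 = -720 + 4237 = 3517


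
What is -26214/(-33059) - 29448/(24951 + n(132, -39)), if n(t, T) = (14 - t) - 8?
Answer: -107586294/273563225 ≈ -0.39328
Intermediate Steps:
n(t, T) = 6 - t
-26214/(-33059) - 29448/(24951 + n(132, -39)) = -26214/(-33059) - 29448/(24951 + (6 - 1*132)) = -26214*(-1/33059) - 29448/(24951 + (6 - 132)) = 26214/33059 - 29448/(24951 - 126) = 26214/33059 - 29448/24825 = 26214/33059 - 29448*1/24825 = 26214/33059 - 9816/8275 = -107586294/273563225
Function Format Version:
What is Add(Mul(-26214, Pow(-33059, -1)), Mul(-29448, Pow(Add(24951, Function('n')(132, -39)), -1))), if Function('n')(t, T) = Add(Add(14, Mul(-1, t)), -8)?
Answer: Rational(-107586294, 273563225) ≈ -0.39328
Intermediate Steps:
Function('n')(t, T) = Add(6, Mul(-1, t))
Add(Mul(-26214, Pow(-33059, -1)), Mul(-29448, Pow(Add(24951, Function('n')(132, -39)), -1))) = Add(Mul(-26214, Pow(-33059, -1)), Mul(-29448, Pow(Add(24951, Add(6, Mul(-1, 132))), -1))) = Add(Mul(-26214, Rational(-1, 33059)), Mul(-29448, Pow(Add(24951, Add(6, -132)), -1))) = Add(Rational(26214, 33059), Mul(-29448, Pow(Add(24951, -126), -1))) = Add(Rational(26214, 33059), Mul(-29448, Pow(24825, -1))) = Add(Rational(26214, 33059), Mul(-29448, Rational(1, 24825))) = Add(Rational(26214, 33059), Rational(-9816, 8275)) = Rational(-107586294, 273563225)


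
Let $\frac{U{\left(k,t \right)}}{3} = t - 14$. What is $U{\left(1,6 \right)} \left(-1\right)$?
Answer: $24$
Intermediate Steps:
$U{\left(k,t \right)} = -42 + 3 t$ ($U{\left(k,t \right)} = 3 \left(t - 14\right) = 3 \left(-14 + t\right) = -42 + 3 t$)
$U{\left(1,6 \right)} \left(-1\right) = \left(-42 + 3 \cdot 6\right) \left(-1\right) = \left(-42 + 18\right) \left(-1\right) = \left(-24\right) \left(-1\right) = 24$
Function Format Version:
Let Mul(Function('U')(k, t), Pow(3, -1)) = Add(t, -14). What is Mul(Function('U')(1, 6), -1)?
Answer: 24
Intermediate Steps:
Function('U')(k, t) = Add(-42, Mul(3, t)) (Function('U')(k, t) = Mul(3, Add(t, -14)) = Mul(3, Add(-14, t)) = Add(-42, Mul(3, t)))
Mul(Function('U')(1, 6), -1) = Mul(Add(-42, Mul(3, 6)), -1) = Mul(Add(-42, 18), -1) = Mul(-24, -1) = 24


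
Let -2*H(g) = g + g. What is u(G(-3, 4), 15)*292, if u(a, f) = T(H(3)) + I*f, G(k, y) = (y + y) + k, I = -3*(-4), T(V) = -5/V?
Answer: 159140/3 ≈ 53047.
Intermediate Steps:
H(g) = -g (H(g) = -(g + g)/2 = -g)
I = 12
G(k, y) = k + 2*y (G(k, y) = 2*y + k = k + 2*y)
u(a, f) = 5/3 + 12*f (u(a, f) = -5/((-1*3)) + 12*f = -5/(-3) + 12*f = -5*(-1/3) + 12*f = 5/3 + 12*f)
u(G(-3, 4), 15)*292 = (5/3 + 12*15)*292 = (5/3 + 180)*292 = (545/3)*292 = 159140/3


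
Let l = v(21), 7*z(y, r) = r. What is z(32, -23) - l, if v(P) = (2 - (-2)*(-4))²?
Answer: -275/7 ≈ -39.286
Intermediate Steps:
z(y, r) = r/7
v(P) = 36 (v(P) = (2 - 1*8)² = (2 - 8)² = (-6)² = 36)
l = 36
z(32, -23) - l = (⅐)*(-23) - 1*36 = -23/7 - 36 = -275/7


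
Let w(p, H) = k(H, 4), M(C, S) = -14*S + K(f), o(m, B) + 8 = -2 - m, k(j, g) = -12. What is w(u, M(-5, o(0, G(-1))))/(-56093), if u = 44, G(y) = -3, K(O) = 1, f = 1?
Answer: 12/56093 ≈ 0.00021393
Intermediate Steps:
o(m, B) = -10 - m (o(m, B) = -8 + (-2 - m) = -10 - m)
M(C, S) = 1 - 14*S (M(C, S) = -14*S + 1 = 1 - 14*S)
w(p, H) = -12
w(u, M(-5, o(0, G(-1))))/(-56093) = -12/(-56093) = -12*(-1/56093) = 12/56093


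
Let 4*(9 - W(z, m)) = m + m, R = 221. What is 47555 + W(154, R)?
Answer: 94907/2 ≈ 47454.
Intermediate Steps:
W(z, m) = 9 - m/2 (W(z, m) = 9 - (m + m)/4 = 9 - m/2)
47555 + W(154, R) = 47555 + (9 - 1/2*221) = 47555 + (9 - 221/2) = 47555 - 203/2 = 94907/2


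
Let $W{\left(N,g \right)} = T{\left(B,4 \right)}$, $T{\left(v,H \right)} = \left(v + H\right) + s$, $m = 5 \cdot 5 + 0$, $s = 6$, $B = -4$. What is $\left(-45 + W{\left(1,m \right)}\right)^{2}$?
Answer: $1521$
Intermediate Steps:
$m = 25$ ($m = 25 + 0 = 25$)
$T{\left(v,H \right)} = 6 + H + v$ ($T{\left(v,H \right)} = \left(v + H\right) + 6 = \left(H + v\right) + 6 = 6 + H + v$)
$W{\left(N,g \right)} = 6$ ($W{\left(N,g \right)} = 6 + 4 - 4 = 6$)
$\left(-45 + W{\left(1,m \right)}\right)^{2} = \left(-45 + 6\right)^{2} = \left(-39\right)^{2} = 1521$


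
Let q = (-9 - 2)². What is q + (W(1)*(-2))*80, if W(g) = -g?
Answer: 281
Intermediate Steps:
q = 121 (q = (-11)² = 121)
q + (W(1)*(-2))*80 = 121 + (-1*1*(-2))*80 = 121 - 1*(-2)*80 = 121 + 2*80 = 121 + 160 = 281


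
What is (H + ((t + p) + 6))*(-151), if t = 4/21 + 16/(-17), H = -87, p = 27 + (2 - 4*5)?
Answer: 3921772/357 ≈ 10985.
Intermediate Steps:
p = 9 (p = 27 + (2 - 20) = 27 - 18 = 9)
t = -268/357 (t = 4*(1/21) + 16*(-1/17) = 4/21 - 16/17 = -268/357 ≈ -0.75070)
(H + ((t + p) + 6))*(-151) = (-87 + ((-268/357 + 9) + 6))*(-151) = (-87 + (2945/357 + 6))*(-151) = (-87 + 5087/357)*(-151) = -25972/357*(-151) = 3921772/357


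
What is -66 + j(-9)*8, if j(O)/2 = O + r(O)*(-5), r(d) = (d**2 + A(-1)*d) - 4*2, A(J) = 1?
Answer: -5330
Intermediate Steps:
r(d) = -8 + d + d**2 (r(d) = (d**2 + 1*d) - 4*2 = (d**2 + d) - 8 = (d + d**2) - 8 = -8 + d + d**2)
j(O) = 80 - 10*O**2 - 8*O (j(O) = 2*(O + (-8 + O + O**2)*(-5)) = 2*(O + (40 - 5*O - 5*O**2)) = 2*(40 - 5*O**2 - 4*O) = 80 - 10*O**2 - 8*O)
-66 + j(-9)*8 = -66 + (80 - 10*(-9)**2 - 8*(-9))*8 = -66 + (80 - 10*81 + 72)*8 = -66 + (80 - 810 + 72)*8 = -66 - 658*8 = -66 - 5264 = -5330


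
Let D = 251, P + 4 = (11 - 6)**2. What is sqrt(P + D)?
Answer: 4*sqrt(17) ≈ 16.492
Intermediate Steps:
P = 21 (P = -4 + (11 - 6)**2 = -4 + 5**2 = -4 + 25 = 21)
sqrt(P + D) = sqrt(21 + 251) = sqrt(272) = 4*sqrt(17)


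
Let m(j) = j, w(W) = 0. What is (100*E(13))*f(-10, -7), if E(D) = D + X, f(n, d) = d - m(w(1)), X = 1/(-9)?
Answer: -81200/9 ≈ -9022.2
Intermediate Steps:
X = -⅑ ≈ -0.11111
f(n, d) = d (f(n, d) = d - 1*0 = d + 0 = d)
E(D) = -⅑ + D (E(D) = D - ⅑ = -⅑ + D)
(100*E(13))*f(-10, -7) = (100*(-⅑ + 13))*(-7) = (100*(116/9))*(-7) = (11600/9)*(-7) = -81200/9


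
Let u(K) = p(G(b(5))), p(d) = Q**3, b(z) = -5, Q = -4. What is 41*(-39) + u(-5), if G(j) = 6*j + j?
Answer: -1663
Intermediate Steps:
G(j) = 7*j
p(d) = -64 (p(d) = (-4)**3 = -64)
u(K) = -64
41*(-39) + u(-5) = 41*(-39) - 64 = -1599 - 64 = -1663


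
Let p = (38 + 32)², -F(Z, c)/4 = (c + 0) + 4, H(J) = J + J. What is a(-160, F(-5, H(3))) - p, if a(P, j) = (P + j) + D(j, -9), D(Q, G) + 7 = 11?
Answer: -5096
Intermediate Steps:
D(Q, G) = 4 (D(Q, G) = -7 + 11 = 4)
H(J) = 2*J
F(Z, c) = -16 - 4*c (F(Z, c) = -4*((c + 0) + 4) = -4*(c + 4) = -4*(4 + c) = -16 - 4*c)
a(P, j) = 4 + P + j (a(P, j) = (P + j) + 4 = 4 + P + j)
p = 4900 (p = 70² = 4900)
a(-160, F(-5, H(3))) - p = (4 - 160 + (-16 - 8*3)) - 1*4900 = (4 - 160 + (-16 - 4*6)) - 4900 = (4 - 160 + (-16 - 24)) - 4900 = (4 - 160 - 40) - 4900 = -196 - 4900 = -5096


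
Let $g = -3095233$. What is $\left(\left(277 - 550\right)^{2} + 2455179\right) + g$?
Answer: $-565525$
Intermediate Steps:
$\left(\left(277 - 550\right)^{2} + 2455179\right) + g = \left(\left(277 - 550\right)^{2} + 2455179\right) - 3095233 = \left(\left(-273\right)^{2} + 2455179\right) - 3095233 = \left(74529 + 2455179\right) - 3095233 = 2529708 - 3095233 = -565525$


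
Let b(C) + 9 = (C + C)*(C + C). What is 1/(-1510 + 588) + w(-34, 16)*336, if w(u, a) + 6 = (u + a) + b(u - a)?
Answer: 3087696863/922 ≈ 3.3489e+6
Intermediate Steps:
b(C) = -9 + 4*C² (b(C) = -9 + (C + C)*(C + C) = -9 + (2*C)*(2*C) = -9 + 4*C²)
w(u, a) = -15 + a + u + 4*(u - a)² (w(u, a) = -6 + ((u + a) + (-9 + 4*(u - a)²)) = -6 + ((a + u) + (-9 + 4*(u - a)²)) = -6 + (-9 + a + u + 4*(u - a)²) = -15 + a + u + 4*(u - a)²)
1/(-1510 + 588) + w(-34, 16)*336 = 1/(-1510 + 588) + (-15 + 16 - 34 + 4*(16 - 1*(-34))²)*336 = 1/(-922) + (-15 + 16 - 34 + 4*(16 + 34)²)*336 = -1/922 + (-15 + 16 - 34 + 4*50²)*336 = -1/922 + (-15 + 16 - 34 + 4*2500)*336 = -1/922 + (-15 + 16 - 34 + 10000)*336 = -1/922 + 9967*336 = -1/922 + 3348912 = 3087696863/922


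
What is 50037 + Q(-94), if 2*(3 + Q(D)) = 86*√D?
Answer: 50034 + 43*I*√94 ≈ 50034.0 + 416.9*I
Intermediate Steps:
Q(D) = -3 + 43*√D (Q(D) = -3 + (86*√D)/2 = -3 + 43*√D)
50037 + Q(-94) = 50037 + (-3 + 43*√(-94)) = 50037 + (-3 + 43*(I*√94)) = 50037 + (-3 + 43*I*√94) = 50034 + 43*I*√94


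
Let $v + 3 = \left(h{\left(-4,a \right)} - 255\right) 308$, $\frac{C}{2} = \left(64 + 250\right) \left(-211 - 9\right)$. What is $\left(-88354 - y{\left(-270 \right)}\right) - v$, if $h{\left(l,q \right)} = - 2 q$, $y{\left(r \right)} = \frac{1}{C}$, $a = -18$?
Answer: $- \frac{2887405839}{138160} \approx -20899.0$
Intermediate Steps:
$C = -138160$ ($C = 2 \left(64 + 250\right) \left(-211 - 9\right) = 2 \cdot 314 \left(-220\right) = 2 \left(-69080\right) = -138160$)
$y{\left(r \right)} = - \frac{1}{138160}$ ($y{\left(r \right)} = \frac{1}{-138160} = - \frac{1}{138160}$)
$v = -67455$ ($v = -3 + \left(\left(-2\right) \left(-18\right) - 255\right) 308 = -3 + \left(36 - 255\right) 308 = -3 - 67452 = -67455$)
$\left(-88354 - y{\left(-270 \right)}\right) - v = \left(-88354 - - \frac{1}{138160}\right) - -67455 = \left(-88354 + \frac{1}{138160}\right) + 67455 = - \frac{12206988639}{138160} + 67455 = - \frac{2887405839}{138160}$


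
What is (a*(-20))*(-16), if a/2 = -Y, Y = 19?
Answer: -12160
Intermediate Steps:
a = -38 (a = 2*(-1*19) = 2*(-19) = -38)
(a*(-20))*(-16) = -38*(-20)*(-16) = 760*(-16) = -12160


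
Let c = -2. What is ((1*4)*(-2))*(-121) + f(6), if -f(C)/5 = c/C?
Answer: 2909/3 ≈ 969.67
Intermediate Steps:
f(C) = 10/C (f(C) = -(-10)/C = 10/C)
((1*4)*(-2))*(-121) + f(6) = ((1*4)*(-2))*(-121) + 10/6 = (4*(-2))*(-121) + 10*(⅙) = -8*(-121) + 5/3 = 968 + 5/3 = 2909/3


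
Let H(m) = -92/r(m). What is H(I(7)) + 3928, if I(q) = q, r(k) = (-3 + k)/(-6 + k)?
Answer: 3905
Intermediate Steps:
r(k) = (-3 + k)/(-6 + k)
H(m) = -92*(-6 + m)/(-3 + m)
H(I(7)) + 3928 = 92*(6 - 1*7)/(-3 + 7) + 3928 = 92*(6 - 7)/4 + 3928 = 92*(1/4)*(-1) + 3928 = -23 + 3928 = 3905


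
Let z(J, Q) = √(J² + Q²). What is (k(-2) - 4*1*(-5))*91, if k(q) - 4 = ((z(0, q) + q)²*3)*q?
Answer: 2184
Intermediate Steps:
k(q) = 4 + 3*q*(q + √(q²))² (k(q) = 4 + ((√(0² + q²) + q)²*3)*q = 4 + ((√(0 + q²) + q)²*3)*q = 4 + ((√(q²) + q)²*3)*q = 4 + ((q + √(q²))²*3)*q = 4 + (3*(q + √(q²))²)*q = 4 + 3*q*(q + √(q²))²)
(k(-2) - 4*1*(-5))*91 = ((4 + 3*(-2)*(-2 + √((-2)²))²) - 4*1*(-5))*91 = ((4 + 3*(-2)*(-2 + √4)²) - 4*(-5))*91 = ((4 + 3*(-2)*(-2 + 2)²) + 20)*91 = ((4 + 3*(-2)*0²) + 20)*91 = ((4 + 3*(-2)*0) + 20)*91 = ((4 + 0) + 20)*91 = (4 + 20)*91 = 24*91 = 2184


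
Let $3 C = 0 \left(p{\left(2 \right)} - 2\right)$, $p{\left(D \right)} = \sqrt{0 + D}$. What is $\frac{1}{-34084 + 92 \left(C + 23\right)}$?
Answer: $- \frac{1}{31968} \approx -3.1281 \cdot 10^{-5}$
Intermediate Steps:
$p{\left(D \right)} = \sqrt{D}$
$C = 0$ ($C = \frac{0 \left(\sqrt{2} - 2\right)}{3} = \frac{0 \left(-2 + \sqrt{2}\right)}{3} = \frac{1}{3} \cdot 0 = 0$)
$\frac{1}{-34084 + 92 \left(C + 23\right)} = \frac{1}{-34084 + 92 \left(0 + 23\right)} = \frac{1}{-34084 + 92 \cdot 23} = \frac{1}{-34084 + 2116} = \frac{1}{-31968} = - \frac{1}{31968}$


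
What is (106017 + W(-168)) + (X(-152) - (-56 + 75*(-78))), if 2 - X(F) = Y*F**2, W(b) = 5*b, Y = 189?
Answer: -4255571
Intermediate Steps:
X(F) = 2 - 189*F**2
(106017 + W(-168)) + (X(-152) - (-56 + 75*(-78))) = (106017 + 5*(-168)) + ((2 - 189*(-152)**2) - (-56 + 75*(-78))) = (106017 - 840) + ((2 - 189*23104) - (-56 - 5850)) = 105177 + ((2 - 4366656) - 1*(-5906)) = 105177 + (-4366654 + 5906) = 105177 - 4360748 = -4255571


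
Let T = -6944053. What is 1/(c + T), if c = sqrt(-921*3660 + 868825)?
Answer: -6944053/48219874568844 - I*sqrt(2502035)/48219874568844 ≈ -1.4401e-7 - 3.2804e-11*I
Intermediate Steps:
c = I*sqrt(2502035) (c = sqrt(-3370860 + 868825) = sqrt(-2502035) = I*sqrt(2502035) ≈ 1581.8*I)
1/(c + T) = 1/(I*sqrt(2502035) - 6944053) = 1/(-6944053 + I*sqrt(2502035))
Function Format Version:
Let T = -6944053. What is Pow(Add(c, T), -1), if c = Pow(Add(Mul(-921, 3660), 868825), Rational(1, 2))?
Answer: Add(Rational(-6944053, 48219874568844), Mul(Rational(-1, 48219874568844), I, Pow(2502035, Rational(1, 2)))) ≈ Add(-1.4401e-7, Mul(-3.2804e-11, I))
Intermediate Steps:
c = Mul(I, Pow(2502035, Rational(1, 2))) (c = Pow(Add(-3370860, 868825), Rational(1, 2)) = Pow(-2502035, Rational(1, 2)) = Mul(I, Pow(2502035, Rational(1, 2))) ≈ Mul(1581.8, I))
Pow(Add(c, T), -1) = Pow(Add(Mul(I, Pow(2502035, Rational(1, 2))), -6944053), -1) = Pow(Add(-6944053, Mul(I, Pow(2502035, Rational(1, 2)))), -1)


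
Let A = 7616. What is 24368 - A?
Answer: 16752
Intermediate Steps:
24368 - A = 24368 - 1*7616 = 24368 - 7616 = 16752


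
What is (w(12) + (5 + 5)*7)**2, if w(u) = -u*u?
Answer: 5476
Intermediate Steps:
w(u) = -u**2
(w(12) + (5 + 5)*7)**2 = (-1*12**2 + (5 + 5)*7)**2 = (-1*144 + 10*7)**2 = (-144 + 70)**2 = (-74)**2 = 5476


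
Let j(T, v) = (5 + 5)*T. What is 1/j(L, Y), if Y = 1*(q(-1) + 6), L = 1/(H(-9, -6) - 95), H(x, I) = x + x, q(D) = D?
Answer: -113/10 ≈ -11.300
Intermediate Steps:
H(x, I) = 2*x
L = -1/113 (L = 1/(2*(-9) - 95) = 1/(-18 - 95) = 1/(-113) = -1/113 ≈ -0.0088496)
Y = 5 (Y = 1*(-1 + 6) = 1*5 = 5)
j(T, v) = 10*T
1/j(L, Y) = 1/(10*(-1/113)) = 1/(-10/113) = -113/10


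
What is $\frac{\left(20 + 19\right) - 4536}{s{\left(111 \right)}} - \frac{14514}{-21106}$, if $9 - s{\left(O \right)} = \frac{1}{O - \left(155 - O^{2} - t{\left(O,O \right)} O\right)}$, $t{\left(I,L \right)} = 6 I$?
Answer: $- \frac{4085291895441}{8187291778} \approx -498.98$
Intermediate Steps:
$s{\left(O \right)} = 9 - \frac{1}{-155 + O + 7 O^{2}}$ ($s{\left(O \right)} = 9 - \frac{1}{O - \left(155 - O^{2} - 6 O O\right)} = 9 - \frac{1}{O + \left(\left(O^{2} + 6 O^{2}\right) - 155\right)} = 9 - \frac{1}{O + \left(7 O^{2} - 155\right)} = 9 - \frac{1}{O + \left(-155 + 7 O^{2}\right)} = 9 - \frac{1}{-155 + O + 7 O^{2}}$)
$\frac{\left(20 + 19\right) - 4536}{s{\left(111 \right)}} - \frac{14514}{-21106} = \frac{\left(20 + 19\right) - 4536}{\frac{1}{-155 + 111 + 7 \cdot 111^{2}} \left(-1396 + 9 \cdot 111 + 63 \cdot 111^{2}\right)} - \frac{14514}{-21106} = \frac{39 - 4536}{\frac{1}{-155 + 111 + 7 \cdot 12321} \left(-1396 + 999 + 63 \cdot 12321\right)} - - \frac{7257}{10553} = - \frac{4497}{\frac{1}{-155 + 111 + 86247} \left(-1396 + 999 + 776223\right)} + \frac{7257}{10553} = - \frac{4497}{\frac{1}{86203} \cdot 775826} + \frac{7257}{10553} = - \frac{4497}{\frac{775826}{86203}} + \frac{7257}{10553} = \left(-4497\right) \frac{86203}{775826} + \frac{7257}{10553} = - \frac{387654891}{775826} + \frac{7257}{10553} = - \frac{4085291895441}{8187291778}$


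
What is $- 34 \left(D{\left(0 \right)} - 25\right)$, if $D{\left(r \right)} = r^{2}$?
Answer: $850$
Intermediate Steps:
$- 34 \left(D{\left(0 \right)} - 25\right) = - 34 \left(0^{2} - 25\right) = - 34 \left(0 + \left(-62 + 37\right)\right) = - 34 \left(0 - 25\right) = \left(-34\right) \left(-25\right) = 850$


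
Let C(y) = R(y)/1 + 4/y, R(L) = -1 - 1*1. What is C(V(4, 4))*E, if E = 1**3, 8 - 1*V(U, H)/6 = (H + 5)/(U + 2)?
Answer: -74/39 ≈ -1.8974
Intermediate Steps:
R(L) = -2 (R(L) = -1 - 1 = -2)
V(U, H) = 48 - 6*(5 + H)/(2 + U) (V(U, H) = 48 - 6*(H + 5)/(U + 2) = 48 - 6*(5 + H)/(2 + U))
C(y) = -2 + 4/y (C(y) = -2/1 + 4/y = -2*1 + 4/y = -2 + 4/y)
E = 1
C(V(4, 4))*E = (-2 + 4/((6*(11 - 1*4 + 8*4)/(2 + 4))))*1 = (-2 + 4/((6*(11 - 4 + 32)/6)))*1 = (-2 + 4/((6*(1/6)*39)))*1 = (-2 + 4/39)*1 = -74/39*1 = -74/39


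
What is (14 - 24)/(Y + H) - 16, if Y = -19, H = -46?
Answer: -206/13 ≈ -15.846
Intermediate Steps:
(14 - 24)/(Y + H) - 16 = (14 - 24)/(-19 - 46) - 16 = -10/(-65) - 16 = -10*(-1/65) - 16 = 2/13 - 16 = -206/13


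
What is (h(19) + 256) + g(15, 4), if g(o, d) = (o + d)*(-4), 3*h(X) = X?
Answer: 559/3 ≈ 186.33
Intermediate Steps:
h(X) = X/3
g(o, d) = -4*d - 4*o (g(o, d) = (d + o)*(-4) = -4*d - 4*o)
(h(19) + 256) + g(15, 4) = ((⅓)*19 + 256) + (-4*4 - 4*15) = (19/3 + 256) + (-16 - 60) = 787/3 - 76 = 559/3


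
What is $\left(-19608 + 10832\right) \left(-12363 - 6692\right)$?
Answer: $167226680$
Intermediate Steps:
$\left(-19608 + 10832\right) \left(-12363 - 6692\right) = \left(-8776\right) \left(-19055\right) = 167226680$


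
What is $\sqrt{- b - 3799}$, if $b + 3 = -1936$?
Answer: $2 i \sqrt{465} \approx 43.128 i$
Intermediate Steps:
$b = -1939$ ($b = -3 - 1936 = -1939$)
$\sqrt{- b - 3799} = \sqrt{\left(-1\right) \left(-1939\right) - 3799} = \sqrt{1939 - 3799} = \sqrt{-1860} = 2 i \sqrt{465}$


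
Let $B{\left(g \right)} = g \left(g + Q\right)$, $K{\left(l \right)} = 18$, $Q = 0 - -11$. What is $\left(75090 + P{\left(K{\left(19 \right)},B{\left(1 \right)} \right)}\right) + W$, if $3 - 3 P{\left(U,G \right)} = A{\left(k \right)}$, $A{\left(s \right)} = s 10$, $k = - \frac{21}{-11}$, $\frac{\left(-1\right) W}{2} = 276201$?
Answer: $- \frac{5250491}{11} \approx -4.7732 \cdot 10^{5}$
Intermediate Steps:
$Q = 11$ ($Q = 0 + 11 = 11$)
$W = -552402$ ($W = \left(-2\right) 276201 = -552402$)
$B{\left(g \right)} = g \left(11 + g\right)$ ($B{\left(g \right)} = g \left(g + 11\right) = g \left(11 + g\right)$)
$k = \frac{21}{11}$ ($k = \left(-21\right) \left(- \frac{1}{11}\right) = \frac{21}{11} \approx 1.9091$)
$A{\left(s \right)} = 10 s$
$P{\left(U,G \right)} = - \frac{59}{11}$ ($P{\left(U,G \right)} = 1 - \frac{10 \cdot \frac{21}{11}}{3} = 1 - \frac{70}{11} = - \frac{59}{11}$)
$\left(75090 + P{\left(K{\left(19 \right)},B{\left(1 \right)} \right)}\right) + W = \left(75090 - \frac{59}{11}\right) - 552402 = \frac{825931}{11} - 552402 = - \frac{5250491}{11}$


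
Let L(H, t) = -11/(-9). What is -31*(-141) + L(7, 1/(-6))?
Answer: 39350/9 ≈ 4372.2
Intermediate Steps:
L(H, t) = 11/9 (L(H, t) = -11*(-⅑) = 11/9)
-31*(-141) + L(7, 1/(-6)) = -31*(-141) + 11/9 = 4371 + 11/9 = 39350/9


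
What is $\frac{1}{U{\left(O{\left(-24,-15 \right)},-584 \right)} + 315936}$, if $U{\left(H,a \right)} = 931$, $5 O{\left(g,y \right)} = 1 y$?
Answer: $\frac{1}{316867} \approx 3.1559 \cdot 10^{-6}$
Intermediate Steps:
$O{\left(g,y \right)} = \frac{y}{5}$ ($O{\left(g,y \right)} = \frac{1 y}{5} = \frac{y}{5}$)
$\frac{1}{U{\left(O{\left(-24,-15 \right)},-584 \right)} + 315936} = \frac{1}{931 + 315936} = \frac{1}{316867}$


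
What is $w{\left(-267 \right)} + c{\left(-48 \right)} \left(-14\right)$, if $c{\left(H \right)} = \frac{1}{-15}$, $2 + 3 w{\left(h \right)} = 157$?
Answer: $\frac{263}{5} \approx 52.6$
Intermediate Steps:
$w{\left(h \right)} = \frac{155}{3}$ ($w{\left(h \right)} = - \frac{2}{3} + \frac{1}{3} \cdot 157 = - \frac{2}{3} + \frac{157}{3} = \frac{155}{3}$)
$c{\left(H \right)} = - \frac{1}{15}$
$w{\left(-267 \right)} + c{\left(-48 \right)} \left(-14\right) = \frac{155}{3} - - \frac{14}{15} = \frac{155}{3} + \frac{14}{15} = \frac{263}{5}$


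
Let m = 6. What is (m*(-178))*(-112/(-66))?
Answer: -19936/11 ≈ -1812.4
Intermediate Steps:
(m*(-178))*(-112/(-66)) = (6*(-178))*(-112/(-66)) = -(-119616)*(-1)/66 = -1068*56/33 = -19936/11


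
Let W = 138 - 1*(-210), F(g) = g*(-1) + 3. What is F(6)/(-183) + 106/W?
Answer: 3407/10614 ≈ 0.32099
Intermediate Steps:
F(g) = 3 - g (F(g) = -g + 3 = 3 - g)
W = 348 (W = 138 + 210 = 348)
F(6)/(-183) + 106/W = (3 - 1*6)/(-183) + 106/348 = (3 - 6)*(-1/183) + 106*(1/348) = -3*(-1/183) + 53/174 = 1/61 + 53/174 = 3407/10614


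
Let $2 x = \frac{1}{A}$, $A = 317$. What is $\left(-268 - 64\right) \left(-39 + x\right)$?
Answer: $\frac{4104350}{317} \approx 12947.0$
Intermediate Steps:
$x = \frac{1}{634}$ ($x = \frac{1}{2 \cdot 317} = \frac{1}{2} \cdot \frac{1}{317} = \frac{1}{634} \approx 0.0015773$)
$\left(-268 - 64\right) \left(-39 + x\right) = \left(-268 - 64\right) \left(-39 + \frac{1}{634}\right) = \left(-332\right) \left(- \frac{24725}{634}\right) = \frac{4104350}{317}$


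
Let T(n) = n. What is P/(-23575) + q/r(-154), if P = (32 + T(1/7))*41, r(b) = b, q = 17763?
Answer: -408747/3542 ≈ -115.40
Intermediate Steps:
P = 9225/7 (P = (32 + 1/7)*41 = (225/7)*41 = 9225/7 ≈ 1317.9)
P/(-23575) + q/r(-154) = (9225/7)/(-23575) + 17763/(-154) = (9225/7)*(-1/23575) + 17763*(-1/154) = -9/161 - 17763/154 = -408747/3542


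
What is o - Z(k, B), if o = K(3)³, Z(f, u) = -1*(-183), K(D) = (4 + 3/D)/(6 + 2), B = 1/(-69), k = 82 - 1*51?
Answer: -93571/512 ≈ -182.76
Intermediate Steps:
k = 31 (k = 82 - 51 = 31)
B = -1/69 ≈ -0.014493
K(D) = ½ + 3/(8*D) (K(D) = (4 + 3/D)/8 = (4 + 3/D)*(⅛) = ½ + 3/(8*D))
Z(f, u) = 183
o = 125/512 (o = ((⅛)*(3 + 4*3)/3)³ = ((⅛)*(⅓)*(3 + 12))³ = ((⅛)*(⅓)*15)³ = (5/8)³ = 125/512 ≈ 0.24414)
o - Z(k, B) = 125/512 - 1*183 = 125/512 - 183 = -93571/512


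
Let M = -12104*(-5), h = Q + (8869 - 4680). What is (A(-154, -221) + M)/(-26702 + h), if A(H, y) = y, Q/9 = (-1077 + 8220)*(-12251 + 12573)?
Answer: 60299/20677901 ≈ 0.0029161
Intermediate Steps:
Q = 20700414 (Q = 9*((-1077 + 8220)*(-12251 + 12573)) = 9*(7143*322) = 9*2300046 = 20700414)
h = 20704603 (h = 20700414 + (8869 - 4680) = 20700414 + 4189 = 20704603)
M = 60520 (M = -3026*(-20) = 60520)
(A(-154, -221) + M)/(-26702 + h) = (-221 + 60520)/(-26702 + 20704603) = 60299/20677901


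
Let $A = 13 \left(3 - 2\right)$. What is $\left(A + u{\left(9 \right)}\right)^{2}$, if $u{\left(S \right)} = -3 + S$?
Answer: $361$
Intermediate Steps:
$A = 13$ ($A = 13 \cdot 1 = 13$)
$\left(A + u{\left(9 \right)}\right)^{2} = \left(13 + \left(-3 + 9\right)\right)^{2} = \left(13 + 6\right)^{2} = 19^{2} = 361$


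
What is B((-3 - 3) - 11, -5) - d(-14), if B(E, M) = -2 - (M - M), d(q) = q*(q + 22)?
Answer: 110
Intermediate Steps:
d(q) = q*(22 + q)
B(E, M) = -2 (B(E, M) = -2 - 1*0 = -2 + 0 = -2)
B((-3 - 3) - 11, -5) - d(-14) = -2 - (-14)*(22 - 14) = -2 - (-14)*8 = -2 - 1*(-112) = -2 + 112 = 110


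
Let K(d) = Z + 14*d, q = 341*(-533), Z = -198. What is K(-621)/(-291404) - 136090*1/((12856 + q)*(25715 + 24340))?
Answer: 3760693206859/123178500938817 ≈ 0.030530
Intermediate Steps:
q = -181753
K(d) = -198 + 14*d
K(-621)/(-291404) - 136090*1/((12856 + q)*(25715 + 24340)) = (-198 + 14*(-621))/(-291404) - 136090*1/((12856 - 181753)*(25715 + 24340)) = (-198 - 8694)*(-1/291404) - 136090/(50055*(-168897)) = -8892*(-1/291404) - 136090/(-8454139335) = 2223/72851 - 136090*(-1/8454139335) = 2223/72851 + 27218/1690827867 = 3760693206859/123178500938817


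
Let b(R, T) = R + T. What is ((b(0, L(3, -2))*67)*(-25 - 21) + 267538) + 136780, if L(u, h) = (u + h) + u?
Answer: 391990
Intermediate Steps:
L(u, h) = h + 2*u (L(u, h) = (h + u) + u = h + 2*u)
((b(0, L(3, -2))*67)*(-25 - 21) + 267538) + 136780 = (((0 + (-2 + 2*3))*67)*(-25 - 21) + 267538) + 136780 = (((0 + (-2 + 6))*67)*(-46) + 267538) + 136780 = (((0 + 4)*67)*(-46) + 267538) + 136780 = ((4*67)*(-46) + 267538) + 136780 = (268*(-46) + 267538) + 136780 = (-12328 + 267538) + 136780 = 255210 + 136780 = 391990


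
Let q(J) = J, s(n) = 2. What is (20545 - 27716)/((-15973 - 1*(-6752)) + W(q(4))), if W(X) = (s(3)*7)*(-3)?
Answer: 7171/9263 ≈ 0.77416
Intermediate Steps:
W(X) = -42 (W(X) = (2*7)*(-3) = 14*(-3) = -42)
(20545 - 27716)/((-15973 - 1*(-6752)) + W(q(4))) = (20545 - 27716)/((-15973 - 1*(-6752)) - 42) = -7171/((-15973 + 6752) - 42) = -7171/(-9221 - 42) = -7171/(-9263) = -7171*(-1/9263) = 7171/9263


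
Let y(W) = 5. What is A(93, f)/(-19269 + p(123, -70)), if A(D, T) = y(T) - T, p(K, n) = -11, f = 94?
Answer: 89/19280 ≈ 0.0046162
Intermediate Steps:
A(D, T) = 5 - T
A(93, f)/(-19269 + p(123, -70)) = (5 - 1*94)/(-19269 - 11) = (5 - 94)/(-19280) = -89*(-1/19280) = 89/19280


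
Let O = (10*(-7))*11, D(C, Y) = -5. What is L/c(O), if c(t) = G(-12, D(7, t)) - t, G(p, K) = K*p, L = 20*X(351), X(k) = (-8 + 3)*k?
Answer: -3510/83 ≈ -42.289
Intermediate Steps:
X(k) = -5*k
L = -35100 (L = 20*(-5*351) = 20*(-1755) = -35100)
O = -770 (O = -70*11 = -770)
c(t) = 60 - t (c(t) = -5*(-12) - t = 60 - t)
L/c(O) = -35100/(60 - 1*(-770)) = -35100/(60 + 770) = -35100/830 = -35100*1/830 = -3510/83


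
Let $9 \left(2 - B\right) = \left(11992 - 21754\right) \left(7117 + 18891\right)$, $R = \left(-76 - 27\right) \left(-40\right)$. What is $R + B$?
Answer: $\frac{84642398}{3} \approx 2.8214 \cdot 10^{7}$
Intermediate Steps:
$R = 4120$ ($R = \left(-103\right) \left(-40\right) = 4120$)
$B = \frac{84630038}{3}$ ($B = 2 - \frac{\left(11992 - 21754\right) \left(7117 + 18891\right)}{9} = 2 - \frac{\left(-9762\right) 26008}{9} = 2 - - \frac{84630032}{3} = 2 + \frac{84630032}{3} = \frac{84630038}{3} \approx 2.821 \cdot 10^{7}$)
$R + B = 4120 + \frac{84630038}{3} = \frac{84642398}{3}$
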